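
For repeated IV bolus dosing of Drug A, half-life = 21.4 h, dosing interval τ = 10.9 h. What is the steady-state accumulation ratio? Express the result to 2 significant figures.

k = ln2 / t½ = 0.693147 / 21.4 = 0.03239 h⁻¹
e^(−kτ) = e^(−0.03239 × 10.9) = 0.7025
Accumulation ratio R = 1 / (1 − e^(−kτ)) = 1 / (1 − 0.7025) = 3.361

3.4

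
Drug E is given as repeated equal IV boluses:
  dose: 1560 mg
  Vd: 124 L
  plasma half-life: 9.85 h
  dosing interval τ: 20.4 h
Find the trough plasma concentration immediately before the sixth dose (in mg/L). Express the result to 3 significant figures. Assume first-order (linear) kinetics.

3.93 mg/L

C₀ per dose = Dose / Vd = 1560 / 124 = 12.58 mg/L
k = ln2 / t½ = 0.693147 / 9.85 = 0.07037 h⁻¹
Fraction remaining after one interval: r = e^(−kτ) = e^(−0.07037 × 20.4) = 0.2380
Before dose 6, 5 doses have been given (aged 1τ, 2τ, 3τ, 4τ, 5τ).
C_trough = C₀ × (r + r² + … + r^5) = C₀ × r(1−r^5)/(1−r)
        = 12.58 × 0.2380 × (1 − 0.0007636) / (1 − 0.2380) = 3.926 mg/L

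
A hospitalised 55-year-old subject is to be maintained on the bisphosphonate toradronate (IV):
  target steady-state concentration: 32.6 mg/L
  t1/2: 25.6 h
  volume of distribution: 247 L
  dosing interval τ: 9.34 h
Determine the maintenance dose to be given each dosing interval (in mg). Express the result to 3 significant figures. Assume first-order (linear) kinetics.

2040 mg

k = ln2 / t½ = 0.693147 / 25.6 = 0.02708 h⁻¹
CL = k × Vd = 0.02708 × 247 = 6.689 L/h
At steady state, Dose/τ = Css × CL.
Dose = Css × CL × τ = 32.6 × 6.689 × 9.34 = 2037 mg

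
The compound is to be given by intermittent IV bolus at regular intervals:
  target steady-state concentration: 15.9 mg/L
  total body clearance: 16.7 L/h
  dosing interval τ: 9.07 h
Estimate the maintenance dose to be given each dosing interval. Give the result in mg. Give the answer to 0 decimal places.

At steady state, Dose/τ = Css × CL.
Dose = Css × CL × τ = 15.9 × 16.70 × 9.07 = 2408 mg

2408 mg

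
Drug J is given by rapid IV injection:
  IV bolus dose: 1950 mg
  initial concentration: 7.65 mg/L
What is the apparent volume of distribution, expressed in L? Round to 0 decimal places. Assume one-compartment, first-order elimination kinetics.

255 L

Vd = Dose / C₀ = 1950 / 7.65 = 254.9 L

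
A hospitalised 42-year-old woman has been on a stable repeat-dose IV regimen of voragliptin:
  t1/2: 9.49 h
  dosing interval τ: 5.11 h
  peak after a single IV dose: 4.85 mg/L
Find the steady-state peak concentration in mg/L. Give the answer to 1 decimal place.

15.6 mg/L

k = ln2 / t½ = 0.693147 / 9.49 = 0.07304 h⁻¹
e^(−kτ) = e^(−0.07304 × 5.11) = 0.6885
Accumulation ratio R = 1 / (1 − e^(−kτ)) = 1 / (1 − 0.6885) = 3.210
Steady-state peak = C₀ × R = 4.85 × 3.210 = 15.57 mg/L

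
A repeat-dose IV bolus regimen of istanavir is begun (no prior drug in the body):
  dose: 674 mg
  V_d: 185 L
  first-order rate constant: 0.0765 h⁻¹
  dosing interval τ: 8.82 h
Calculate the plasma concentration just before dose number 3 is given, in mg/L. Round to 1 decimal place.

2.8 mg/L

C₀ per dose = Dose / Vd = 674 / 185 = 3.643 mg/L
Fraction remaining after one interval: r = e^(−kτ) = e^(−0.07650 × 8.82) = 0.5093
Before dose 3, 2 doses have been given (aged 1τ, 2τ).
C_trough = C₀ × (r + r²) = 3.643 × (0.5093 + 0.2594) = 2.800 mg/L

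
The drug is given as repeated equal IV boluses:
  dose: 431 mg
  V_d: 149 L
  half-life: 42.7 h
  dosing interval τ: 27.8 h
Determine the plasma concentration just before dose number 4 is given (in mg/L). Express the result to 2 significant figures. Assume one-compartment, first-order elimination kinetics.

C₀ per dose = Dose / Vd = 431 / 149 = 2.893 mg/L
k = ln2 / t½ = 0.693147 / 42.7 = 0.01623 h⁻¹
Fraction remaining after one interval: r = e^(−kτ) = e^(−0.01623 × 27.8) = 0.6369
Before dose 4, 3 doses have been given (aged 1τ, 2τ, 3τ).
C_trough = C₀ × (r + r² + … + r^3) = C₀ × r(1−r^3)/(1−r)
        = 2.893 × 0.6369 × (1 − 0.2584) / (1 − 0.6369) = 3.763 mg/L

3.8 mg/L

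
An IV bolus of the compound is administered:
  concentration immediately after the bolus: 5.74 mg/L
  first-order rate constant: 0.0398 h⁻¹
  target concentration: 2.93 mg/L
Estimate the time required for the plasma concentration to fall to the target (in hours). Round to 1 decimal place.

16.9 h

t = ln(C₀ / C) / k = ln(5.740 / 2.93) / 0.03980
  = ln(1.959) / 0.03980 = 0.6724 / 0.03980 = 16.89 h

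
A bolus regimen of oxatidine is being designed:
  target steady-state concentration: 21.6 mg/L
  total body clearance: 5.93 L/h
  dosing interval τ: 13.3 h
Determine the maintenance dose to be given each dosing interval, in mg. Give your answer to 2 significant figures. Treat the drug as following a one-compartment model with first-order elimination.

At steady state, Dose/τ = Css × CL.
Dose = Css × CL × τ = 21.6 × 5.930 × 13.3 = 1704 mg

1700 mg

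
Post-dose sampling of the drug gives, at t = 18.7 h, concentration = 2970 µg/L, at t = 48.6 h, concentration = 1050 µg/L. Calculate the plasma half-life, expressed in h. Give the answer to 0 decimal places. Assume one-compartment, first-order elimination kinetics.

20 h

k = ln(C₁/C₂) / (t₂ − t₁) = ln(2970/1050) / (48.6 − 18.7)
  = 1.040 / 29.90 = 0.03478 h⁻¹
t½ = ln2 / k = 0.693147 / 0.03478 = 19.93 h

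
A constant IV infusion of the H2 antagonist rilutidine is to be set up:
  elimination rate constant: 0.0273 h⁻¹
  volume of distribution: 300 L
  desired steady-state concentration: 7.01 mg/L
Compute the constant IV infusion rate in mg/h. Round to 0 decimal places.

CL = k × Vd = 0.02730 × 300 = 8.190 L/h
At steady state, infusion rate R₀ = Css × CL = 7.01 × 8.190 = 57.41 mg/h

57 mg/h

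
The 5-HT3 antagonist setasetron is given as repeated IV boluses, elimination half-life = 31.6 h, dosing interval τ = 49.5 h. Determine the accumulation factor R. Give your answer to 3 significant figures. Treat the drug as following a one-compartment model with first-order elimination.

k = ln2 / t½ = 0.693147 / 31.6 = 0.02194 h⁻¹
e^(−kτ) = e^(−0.02194 × 49.5) = 0.3376
Accumulation ratio R = 1 / (1 − e^(−kτ)) = 1 / (1 − 0.3376) = 1.510

1.51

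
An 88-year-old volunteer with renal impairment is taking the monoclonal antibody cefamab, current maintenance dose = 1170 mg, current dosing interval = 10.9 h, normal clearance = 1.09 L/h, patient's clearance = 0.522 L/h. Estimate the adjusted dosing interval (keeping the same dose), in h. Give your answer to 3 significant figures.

22.8 h

To keep the same average steady-state level, dosing rate must scale with clearance.
CL ratio = 0.522 / 1.09 = 0.4789
New interval (same dose) = 10.9 / 0.4789 = 22.76 h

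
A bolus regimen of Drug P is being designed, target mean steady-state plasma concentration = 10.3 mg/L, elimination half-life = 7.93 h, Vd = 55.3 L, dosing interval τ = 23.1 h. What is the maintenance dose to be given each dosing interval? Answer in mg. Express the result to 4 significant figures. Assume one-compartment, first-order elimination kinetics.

k = ln2 / t½ = 0.693147 / 7.93 = 0.08741 h⁻¹
CL = k × Vd = 0.08741 × 55.3 = 4.834 L/h
At steady state, Dose/τ = Css × CL.
Dose = Css × CL × τ = 10.3 × 4.834 × 23.1 = 1150 mg

1150 mg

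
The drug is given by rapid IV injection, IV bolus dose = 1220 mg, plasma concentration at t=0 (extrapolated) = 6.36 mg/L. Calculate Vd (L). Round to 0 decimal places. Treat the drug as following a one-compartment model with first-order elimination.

192 L

Vd = Dose / C₀ = 1220 / 6.36 = 191.8 L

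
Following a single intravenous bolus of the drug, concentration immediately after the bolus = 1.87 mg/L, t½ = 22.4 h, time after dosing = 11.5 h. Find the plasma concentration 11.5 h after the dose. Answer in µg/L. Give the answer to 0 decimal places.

k = ln2 / t½ = 0.693147 / 22.4 = 0.03094 h⁻¹
C = C₀ · e^(−k·t) = 1.870 × e^(−0.03094 × 11.5)
  = 1.870 × 0.7006 = 1.310 mg/L
Convert: 1.310 mg/L × 1000 = 1310 µg/L

1310 µg/L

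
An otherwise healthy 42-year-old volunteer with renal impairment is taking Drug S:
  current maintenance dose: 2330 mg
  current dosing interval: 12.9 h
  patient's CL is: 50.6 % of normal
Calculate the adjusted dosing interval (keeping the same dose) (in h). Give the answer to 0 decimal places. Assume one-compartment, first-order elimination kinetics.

25 h

To keep the same average steady-state level, dosing rate must scale with clearance.
CL ratio = 50.6 / 100 = 0.5060
New interval (same dose) = 12.9 / 0.5060 = 25.49 h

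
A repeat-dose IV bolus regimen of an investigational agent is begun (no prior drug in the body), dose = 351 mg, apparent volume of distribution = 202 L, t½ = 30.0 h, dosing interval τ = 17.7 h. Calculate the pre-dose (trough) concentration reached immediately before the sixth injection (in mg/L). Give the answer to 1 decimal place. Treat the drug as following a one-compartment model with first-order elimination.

3.0 mg/L

C₀ per dose = Dose / Vd = 351 / 202 = 1.738 mg/L
k = ln2 / t½ = 0.693147 / 30.0 = 0.02310 h⁻¹
Fraction remaining after one interval: r = e^(−kτ) = e^(−0.02310 × 17.7) = 0.6644
Before dose 6, 5 doses have been given (aged 1τ, 2τ, 3τ, 4τ, 5τ).
C_trough = C₀ × (r + r² + … + r^5) = C₀ × r(1−r^5)/(1−r)
        = 1.738 × 0.6644 × (1 − 0.1295) / (1 − 0.6644) = 2.995 mg/L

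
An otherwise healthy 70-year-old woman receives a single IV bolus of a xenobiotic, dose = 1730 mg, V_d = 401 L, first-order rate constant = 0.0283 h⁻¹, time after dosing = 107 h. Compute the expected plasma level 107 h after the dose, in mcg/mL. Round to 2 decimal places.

C₀ = Dose / Vd = 1730 / 401 = 4.314 mg/L
C = C₀ · e^(−k·t) = 4.314 × e^(−0.02830 × 107)
  = 4.314 × 0.04841 = 0.2088 mg/L
(0.2088 mg/L = 0.2088 mcg/mL)

0.21 mcg/mL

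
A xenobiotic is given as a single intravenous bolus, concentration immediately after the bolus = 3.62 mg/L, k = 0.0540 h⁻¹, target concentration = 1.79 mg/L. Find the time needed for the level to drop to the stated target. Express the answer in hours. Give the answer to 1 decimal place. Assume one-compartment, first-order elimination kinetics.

t = ln(C₀ / C) / k = ln(3.620 / 1.79) / 0.05400
  = ln(2.022) / 0.05400 = 0.7041 / 0.05400 = 13.04 h

13.0 h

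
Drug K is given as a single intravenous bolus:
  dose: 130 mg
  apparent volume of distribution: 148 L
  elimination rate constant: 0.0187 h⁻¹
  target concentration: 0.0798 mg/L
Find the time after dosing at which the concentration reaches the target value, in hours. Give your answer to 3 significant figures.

128 h

C₀ = Dose / Vd = 130.0 / 148 = 0.8784 mg/L
t = ln(C₀ / C) / k = ln(0.8784 / 0.0798) / 0.01870
  = ln(11.01) / 0.01870 = 2.399 / 0.01870 = 128.3 h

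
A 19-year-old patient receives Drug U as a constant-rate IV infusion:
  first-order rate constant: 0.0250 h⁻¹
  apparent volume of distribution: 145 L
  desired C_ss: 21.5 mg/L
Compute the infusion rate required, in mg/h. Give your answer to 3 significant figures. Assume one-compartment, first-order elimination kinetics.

77.9 mg/h

CL = k × Vd = 0.02500 × 145 = 3.625 L/h
At steady state, infusion rate R₀ = Css × CL = 21.5 × 3.625 = 77.94 mg/h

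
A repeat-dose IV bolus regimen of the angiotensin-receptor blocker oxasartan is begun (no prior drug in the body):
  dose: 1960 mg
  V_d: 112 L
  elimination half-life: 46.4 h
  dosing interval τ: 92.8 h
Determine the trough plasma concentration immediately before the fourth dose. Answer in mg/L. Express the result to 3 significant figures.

C₀ per dose = Dose / Vd = 1960 / 112 = 17.50 mg/L
k = ln2 / t½ = 0.693147 / 46.4 = 0.01494 h⁻¹
Fraction remaining after one interval: r = e^(−kτ) = e^(−0.01494 × 92.8) = 0.2500
Before dose 4, 3 doses have been given (aged 1τ, 2τ, 3τ).
C_trough = C₀ × (r + r² + … + r^3) = C₀ × r(1−r^3)/(1−r)
        = 17.50 × 0.2500 × (1 − 0.01563) / (1 − 0.2500) = 5.742 mg/L

5.74 mg/L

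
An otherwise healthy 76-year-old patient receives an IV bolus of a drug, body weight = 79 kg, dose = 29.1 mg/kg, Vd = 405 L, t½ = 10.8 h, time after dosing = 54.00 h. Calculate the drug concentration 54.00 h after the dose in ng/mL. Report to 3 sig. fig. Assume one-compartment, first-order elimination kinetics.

177 ng/mL

Total dose = 29.1 × 79 = 2299 mg
C₀ = Dose / Vd = 2299 / 405 = 5.677 mg/L
k = ln2 / t½ = 0.693147 / 10.8 = 0.06418 h⁻¹
t / t½ = 54.00 / 10.8 = 5 half-lives
C = C₀ × (1/2)^5 = 5.677 × 0.03125 = 0.1774 mg/L
Convert: 0.1774 mg/L × 1000 = 177.4 ng/mL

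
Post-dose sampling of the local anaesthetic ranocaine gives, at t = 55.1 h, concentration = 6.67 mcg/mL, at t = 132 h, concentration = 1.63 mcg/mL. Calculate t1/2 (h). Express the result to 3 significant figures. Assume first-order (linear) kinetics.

k = ln(C₁/C₂) / (t₂ − t₁) = ln(6.67/1.63) / (132 − 55.1)
  = 1.409 / 76.90 = 0.01832 h⁻¹
t½ = ln2 / k = 0.693147 / 0.01832 = 37.84 h

37.8 h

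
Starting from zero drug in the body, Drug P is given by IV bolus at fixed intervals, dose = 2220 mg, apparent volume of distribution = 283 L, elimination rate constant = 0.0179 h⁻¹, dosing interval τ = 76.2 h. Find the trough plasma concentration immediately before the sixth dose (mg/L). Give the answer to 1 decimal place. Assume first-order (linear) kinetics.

C₀ per dose = Dose / Vd = 2220 / 283 = 7.845 mg/L
Fraction remaining after one interval: r = e^(−kτ) = e^(−0.01790 × 76.2) = 0.2556
Before dose 6, 5 doses have been given (aged 1τ, 2τ, 3τ, 4τ, 5τ).
C_trough = C₀ × (r + r² + … + r^5) = C₀ × r(1−r^5)/(1−r)
        = 7.845 × 0.2556 × (1 − 0.001091) / (1 − 0.2556) = 2.691 mg/L

2.7 mg/L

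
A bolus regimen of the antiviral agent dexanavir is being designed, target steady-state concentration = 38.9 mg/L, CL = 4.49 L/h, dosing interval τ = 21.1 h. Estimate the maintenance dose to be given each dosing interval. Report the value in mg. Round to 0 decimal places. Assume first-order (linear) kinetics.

At steady state, Dose/τ = Css × CL.
Dose = Css × CL × τ = 38.9 × 4.490 × 21.1 = 3685 mg

3685 mg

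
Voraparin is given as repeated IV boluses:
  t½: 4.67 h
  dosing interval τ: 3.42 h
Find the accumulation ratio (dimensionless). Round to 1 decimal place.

2.5

k = ln2 / t½ = 0.693147 / 4.67 = 0.1484 h⁻¹
e^(−kτ) = e^(−0.1484 × 3.42) = 0.6020
Accumulation ratio R = 1 / (1 − e^(−kτ)) = 1 / (1 − 0.6020) = 2.513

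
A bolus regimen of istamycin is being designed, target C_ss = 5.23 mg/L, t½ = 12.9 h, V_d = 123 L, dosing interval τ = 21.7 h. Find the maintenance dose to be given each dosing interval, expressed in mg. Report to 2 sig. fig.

k = ln2 / t½ = 0.693147 / 12.9 = 0.05373 h⁻¹
CL = k × Vd = 0.05373 × 123 = 6.609 L/h
At steady state, Dose/τ = Css × CL.
Dose = Css × CL × τ = 5.23 × 6.609 × 21.7 = 750.1 mg

750 mg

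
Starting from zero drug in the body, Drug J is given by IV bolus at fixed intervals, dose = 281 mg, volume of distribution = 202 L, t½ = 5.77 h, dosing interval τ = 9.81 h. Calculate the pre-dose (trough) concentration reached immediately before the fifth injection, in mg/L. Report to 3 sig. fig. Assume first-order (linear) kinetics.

C₀ per dose = Dose / Vd = 281 / 202 = 1.391 mg/L
k = ln2 / t½ = 0.693147 / 5.77 = 0.1201 h⁻¹
Fraction remaining after one interval: r = e^(−kτ) = e^(−0.1201 × 9.81) = 0.3078
Before dose 5, 4 doses have been given (aged 1τ, 2τ, 3τ, 4τ).
C_trough = C₀ × (r + r² + … + r^4) = C₀ × r(1−r^4)/(1−r)
        = 1.391 × 0.3078 × (1 − 0.008976) / (1 − 0.3078) = 0.6130 mg/L

0.613 mg/L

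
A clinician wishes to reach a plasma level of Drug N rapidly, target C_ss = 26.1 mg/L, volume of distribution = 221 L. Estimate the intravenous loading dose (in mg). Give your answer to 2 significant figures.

LD = Css × Vd = 26.1 × 221 = 5768 mg

5800 mg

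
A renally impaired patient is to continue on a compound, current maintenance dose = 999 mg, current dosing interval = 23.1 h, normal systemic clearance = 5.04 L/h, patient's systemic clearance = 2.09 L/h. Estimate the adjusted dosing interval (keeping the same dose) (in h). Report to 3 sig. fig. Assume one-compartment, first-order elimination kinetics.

To keep the same average steady-state level, dosing rate must scale with clearance.
CL ratio = 2.09 / 5.04 = 0.4147
New interval (same dose) = 23.1 / 0.4147 = 55.70 h

55.7 h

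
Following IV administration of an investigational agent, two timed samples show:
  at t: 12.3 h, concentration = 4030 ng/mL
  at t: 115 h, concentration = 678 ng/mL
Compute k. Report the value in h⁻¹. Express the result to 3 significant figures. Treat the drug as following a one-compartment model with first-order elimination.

0.0174 h⁻¹

k = ln(C₁/C₂) / (t₂ − t₁) = ln(4030/678) / (115 − 12.3)
  = 1.782 / 102.7 = 0.01735 h⁻¹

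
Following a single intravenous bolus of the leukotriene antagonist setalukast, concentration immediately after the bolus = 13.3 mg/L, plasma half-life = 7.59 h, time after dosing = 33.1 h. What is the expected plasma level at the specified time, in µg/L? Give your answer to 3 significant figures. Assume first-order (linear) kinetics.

647 µg/L

k = ln2 / t½ = 0.693147 / 7.59 = 0.09132 h⁻¹
C = C₀ · e^(−k·t) = 13.30 × e^(−0.09132 × 33.1)
  = 13.30 × 0.04867 = 0.6473 mg/L
Convert: 0.6473 mg/L × 1000 = 647.3 µg/L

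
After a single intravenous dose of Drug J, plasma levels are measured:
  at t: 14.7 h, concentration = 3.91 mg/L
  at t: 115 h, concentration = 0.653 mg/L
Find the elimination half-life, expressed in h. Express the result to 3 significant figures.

38.8 h

k = ln(C₁/C₂) / (t₂ − t₁) = ln(3.91/0.653) / (115 − 14.7)
  = 1.790 / 100.3 = 0.01785 h⁻¹
t½ = ln2 / k = 0.693147 / 0.01785 = 38.83 h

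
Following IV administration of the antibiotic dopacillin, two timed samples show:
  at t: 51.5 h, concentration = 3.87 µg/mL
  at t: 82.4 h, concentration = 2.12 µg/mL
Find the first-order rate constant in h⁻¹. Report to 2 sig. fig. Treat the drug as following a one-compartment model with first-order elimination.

k = ln(C₁/C₂) / (t₂ − t₁) = ln(3.87/2.12) / (82.4 − 51.5)
  = 0.6018 / 30.90 = 0.01948 h⁻¹

0.019 h⁻¹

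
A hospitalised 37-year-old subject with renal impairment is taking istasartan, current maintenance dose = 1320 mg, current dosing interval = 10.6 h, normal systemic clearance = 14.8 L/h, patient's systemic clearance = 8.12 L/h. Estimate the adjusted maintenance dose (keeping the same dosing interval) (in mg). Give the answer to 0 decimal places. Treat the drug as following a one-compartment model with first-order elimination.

To keep the same average steady-state level, dosing rate must scale with clearance.
CL ratio = 8.12 / 14.8 = 0.5486
New dose (same interval) = 1320 × 0.5486 = 724.2 mg

724 mg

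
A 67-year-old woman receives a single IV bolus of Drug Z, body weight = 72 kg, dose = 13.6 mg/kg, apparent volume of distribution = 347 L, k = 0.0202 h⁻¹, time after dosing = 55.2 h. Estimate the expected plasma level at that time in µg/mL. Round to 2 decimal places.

0.93 µg/mL

Total dose = 13.6 × 72 = 979.2 mg
C₀ = Dose / Vd = 979.2 / 347 = 2.822 mg/L
C = C₀ · e^(−k·t) = 2.822 × e^(−0.02020 × 55.2)
  = 2.822 × 0.3279 = 0.9253 mg/L
(0.9253 mg/L = 0.9253 µg/mL)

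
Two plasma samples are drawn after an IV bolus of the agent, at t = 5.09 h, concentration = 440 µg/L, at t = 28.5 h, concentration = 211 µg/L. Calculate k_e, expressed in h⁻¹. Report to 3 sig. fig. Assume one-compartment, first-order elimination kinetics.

0.0314 h⁻¹

k = ln(C₁/C₂) / (t₂ − t₁) = ln(440/211) / (28.5 − 5.09)
  = 0.7349 / 23.41 = 0.03139 h⁻¹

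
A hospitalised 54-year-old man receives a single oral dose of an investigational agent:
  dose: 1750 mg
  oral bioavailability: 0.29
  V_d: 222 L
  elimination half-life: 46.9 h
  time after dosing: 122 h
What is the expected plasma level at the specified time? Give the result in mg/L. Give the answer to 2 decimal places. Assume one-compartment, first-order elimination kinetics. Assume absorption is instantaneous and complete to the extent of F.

0.38 mg/L

Amount reaching circulation = F × Dose = 0.29 × 1750 = 507.5 mg
C₀ = F·Dose / Vd = 507.5 / 222 = 2.286 mg/L
k = ln2 / t½ = 0.693147 / 46.9 = 0.01478 h⁻¹
C = C₀ · e^(−k·t) = 2.286 × e^(−0.01478 × 122)
  = 2.286 × 0.1648 = 0.3767 mg/L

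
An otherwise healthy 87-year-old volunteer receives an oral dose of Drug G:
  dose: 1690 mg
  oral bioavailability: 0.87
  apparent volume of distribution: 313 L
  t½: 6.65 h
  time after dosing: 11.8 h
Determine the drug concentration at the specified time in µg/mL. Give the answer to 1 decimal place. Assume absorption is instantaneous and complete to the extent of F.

1.4 µg/mL

Amount reaching circulation = F × Dose = 0.87 × 1690 = 1470 mg
C₀ = F·Dose / Vd = 1470 / 313 = 4.696 mg/L
k = ln2 / t½ = 0.693147 / 6.65 = 0.1042 h⁻¹
C = C₀ · e^(−k·t) = 4.696 × e^(−0.1042 × 11.8)
  = 4.696 × 0.2924 = 1.373 mg/L
(1.373 mg/L = 1.373 µg/mL)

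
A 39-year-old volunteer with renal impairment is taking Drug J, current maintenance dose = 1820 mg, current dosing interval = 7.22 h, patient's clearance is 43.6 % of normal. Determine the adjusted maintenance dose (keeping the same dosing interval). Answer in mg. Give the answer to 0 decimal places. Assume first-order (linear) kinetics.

To keep the same average steady-state level, dosing rate must scale with clearance.
CL ratio = 43.6 / 100 = 0.4360
New dose (same interval) = 1820 × 0.4360 = 793.5 mg

794 mg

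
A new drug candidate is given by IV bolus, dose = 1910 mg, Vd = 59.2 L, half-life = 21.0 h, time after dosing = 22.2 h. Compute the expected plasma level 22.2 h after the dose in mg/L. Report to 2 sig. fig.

16 mg/L

C₀ = Dose / Vd = 1910 / 59.2 = 32.26 mg/L
k = ln2 / t½ = 0.693147 / 21.0 = 0.03301 h⁻¹
C = C₀ · e^(−k·t) = 32.26 × e^(−0.03301 × 22.2)
  = 32.26 × 0.4806 = 15.50 mg/L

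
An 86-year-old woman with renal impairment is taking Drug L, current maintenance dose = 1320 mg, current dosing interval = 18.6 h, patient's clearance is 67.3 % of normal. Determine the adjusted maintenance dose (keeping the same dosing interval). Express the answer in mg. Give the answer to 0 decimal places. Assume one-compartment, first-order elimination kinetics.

888 mg

To keep the same average steady-state level, dosing rate must scale with clearance.
CL ratio = 67.3 / 100 = 0.6730
New dose (same interval) = 1320 × 0.6730 = 888.4 mg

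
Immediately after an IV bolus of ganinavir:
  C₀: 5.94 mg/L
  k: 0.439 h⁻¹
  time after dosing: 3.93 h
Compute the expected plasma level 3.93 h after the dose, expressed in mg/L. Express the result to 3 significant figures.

1.06 mg/L

C = C₀ · e^(−k·t) = 5.940 × e^(−0.4390 × 3.93)
  = 5.940 × 0.1781 = 1.058 mg/L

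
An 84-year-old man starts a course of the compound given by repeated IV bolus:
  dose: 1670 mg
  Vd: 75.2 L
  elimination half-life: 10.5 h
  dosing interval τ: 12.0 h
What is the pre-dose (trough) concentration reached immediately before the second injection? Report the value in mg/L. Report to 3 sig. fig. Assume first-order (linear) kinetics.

10.1 mg/L

C₀ per dose = Dose / Vd = 1670 / 75.2 = 22.21 mg/L
k = ln2 / t½ = 0.693147 / 10.5 = 0.06601 h⁻¹
Fraction remaining after one interval: r = e^(−kτ) = e^(−0.06601 × 12.0) = 0.4529
Before dose 2, 1 dose has been given (aged 1τ).
C_trough = C₀ × r = 22.21 × 0.4529 = 10.06 mg/L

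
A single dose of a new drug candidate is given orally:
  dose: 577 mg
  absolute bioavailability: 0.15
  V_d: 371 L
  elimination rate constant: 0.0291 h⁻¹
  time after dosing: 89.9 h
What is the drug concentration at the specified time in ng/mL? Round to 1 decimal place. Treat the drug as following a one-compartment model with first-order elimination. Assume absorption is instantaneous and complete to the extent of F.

17.1 ng/mL

Amount reaching circulation = F × Dose = 0.15 × 577.0 = 86.55 mg
C₀ = F·Dose / Vd = 86.55 / 371 = 0.2333 mg/L
C = C₀ · e^(−k·t) = 0.2333 × e^(−0.02910 × 89.9)
  = 0.2333 × 0.07309 = 0.01705 mg/L
Convert: 0.01705 mg/L × 1000 = 17.05 ng/mL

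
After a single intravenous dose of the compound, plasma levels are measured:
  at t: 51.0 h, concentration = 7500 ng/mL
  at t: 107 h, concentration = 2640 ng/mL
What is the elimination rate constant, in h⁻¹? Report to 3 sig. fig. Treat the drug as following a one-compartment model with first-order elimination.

0.0186 h⁻¹

k = ln(C₁/C₂) / (t₂ − t₁) = ln(7500/2640) / (107 − 51.0)
  = 1.044 / 56.00 = 0.01864 h⁻¹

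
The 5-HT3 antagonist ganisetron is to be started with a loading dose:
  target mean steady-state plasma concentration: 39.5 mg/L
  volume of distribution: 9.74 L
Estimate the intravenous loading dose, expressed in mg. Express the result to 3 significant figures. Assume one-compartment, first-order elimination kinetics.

LD = Css × Vd = 39.5 × 9.74 = 384.7 mg

385 mg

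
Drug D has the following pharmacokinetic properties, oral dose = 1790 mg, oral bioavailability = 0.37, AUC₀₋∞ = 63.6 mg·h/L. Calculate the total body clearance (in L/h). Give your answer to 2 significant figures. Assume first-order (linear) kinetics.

10 L/h

CL = F·Dose / AUC = 0.37 × 1790 / 63.6 = 10.41 L/h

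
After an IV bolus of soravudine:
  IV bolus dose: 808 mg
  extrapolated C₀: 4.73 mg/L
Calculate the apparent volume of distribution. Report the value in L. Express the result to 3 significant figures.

Vd = Dose / C₀ = 808.0 / 4.73 = 170.8 L

171 L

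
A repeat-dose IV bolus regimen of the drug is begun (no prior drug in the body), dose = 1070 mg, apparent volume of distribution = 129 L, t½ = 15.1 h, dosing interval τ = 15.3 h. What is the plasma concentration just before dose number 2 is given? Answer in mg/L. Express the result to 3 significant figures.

C₀ per dose = Dose / Vd = 1070 / 129 = 8.295 mg/L
k = ln2 / t½ = 0.693147 / 15.1 = 0.04590 h⁻¹
Fraction remaining after one interval: r = e^(−kτ) = e^(−0.04590 × 15.3) = 0.4955
Before dose 2, 1 dose has been given (aged 1τ).
C_trough = C₀ × r = 8.295 × 0.4955 = 4.110 mg/L

4.11 mg/L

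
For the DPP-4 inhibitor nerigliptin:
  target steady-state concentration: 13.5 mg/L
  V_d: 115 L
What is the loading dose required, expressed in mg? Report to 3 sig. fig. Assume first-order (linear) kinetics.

LD = Css × Vd = 13.5 × 115 = 1553 mg

1550 mg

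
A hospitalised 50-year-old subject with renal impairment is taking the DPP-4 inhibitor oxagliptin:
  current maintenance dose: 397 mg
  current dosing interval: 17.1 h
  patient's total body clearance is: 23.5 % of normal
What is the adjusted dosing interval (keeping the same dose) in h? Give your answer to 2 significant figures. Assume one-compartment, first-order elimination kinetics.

73 h

To keep the same average steady-state level, dosing rate must scale with clearance.
CL ratio = 23.5 / 100 = 0.2350
New interval (same dose) = 17.1 / 0.2350 = 72.77 h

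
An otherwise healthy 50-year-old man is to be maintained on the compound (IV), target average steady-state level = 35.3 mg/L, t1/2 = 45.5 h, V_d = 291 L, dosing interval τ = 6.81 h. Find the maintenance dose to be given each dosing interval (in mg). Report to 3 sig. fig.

k = ln2 / t½ = 0.693147 / 45.5 = 0.01523 h⁻¹
CL = k × Vd = 0.01523 × 291 = 4.432 L/h
At steady state, Dose/τ = Css × CL.
Dose = Css × CL × τ = 35.3 × 4.432 × 6.81 = 1065 mg

1070 mg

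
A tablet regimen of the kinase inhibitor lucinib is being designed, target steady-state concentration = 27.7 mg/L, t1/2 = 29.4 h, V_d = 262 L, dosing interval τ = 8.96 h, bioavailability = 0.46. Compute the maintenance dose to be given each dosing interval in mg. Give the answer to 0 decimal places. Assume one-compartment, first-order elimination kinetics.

3333 mg

k = ln2 / t½ = 0.693147 / 29.4 = 0.02358 h⁻¹
CL = k × Vd = 0.02358 × 262 = 6.178 L/h
At steady state, F × (Dose/τ) = Css × CL.
Dose = Css × CL × τ / F = 27.7 × 6.178 × 8.96 / 0.46 = 3333 mg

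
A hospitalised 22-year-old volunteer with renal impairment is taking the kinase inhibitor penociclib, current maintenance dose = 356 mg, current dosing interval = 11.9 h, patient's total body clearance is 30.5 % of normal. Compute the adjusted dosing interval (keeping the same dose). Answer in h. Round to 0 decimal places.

To keep the same average steady-state level, dosing rate must scale with clearance.
CL ratio = 30.5 / 100 = 0.3050
New interval (same dose) = 11.9 / 0.3050 = 39.02 h

39 h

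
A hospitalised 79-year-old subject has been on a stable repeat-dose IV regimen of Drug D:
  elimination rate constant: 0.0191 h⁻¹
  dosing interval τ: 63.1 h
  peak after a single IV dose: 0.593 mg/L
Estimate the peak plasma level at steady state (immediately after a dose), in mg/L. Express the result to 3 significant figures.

e^(−kτ) = e^(−0.01910 × 63.1) = 0.2996
Accumulation ratio R = 1 / (1 − e^(−kτ)) = 1 / (1 − 0.2996) = 1.428
Steady-state peak = C₀ × R = 0.593 × 1.428 = 0.8468 mg/L

0.847 mg/L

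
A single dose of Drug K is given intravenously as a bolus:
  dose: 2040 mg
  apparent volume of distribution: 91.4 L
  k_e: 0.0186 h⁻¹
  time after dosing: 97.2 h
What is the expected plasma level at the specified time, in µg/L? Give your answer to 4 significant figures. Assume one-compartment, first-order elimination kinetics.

C₀ = Dose / Vd = 2040 / 91.4 = 22.32 mg/L
C = C₀ · e^(−k·t) = 22.32 × e^(−0.01860 × 97.2)
  = 22.32 × 0.1640 = 3.660 mg/L
Convert: 3.660 mg/L × 1000 = 3660 µg/L

3660 µg/L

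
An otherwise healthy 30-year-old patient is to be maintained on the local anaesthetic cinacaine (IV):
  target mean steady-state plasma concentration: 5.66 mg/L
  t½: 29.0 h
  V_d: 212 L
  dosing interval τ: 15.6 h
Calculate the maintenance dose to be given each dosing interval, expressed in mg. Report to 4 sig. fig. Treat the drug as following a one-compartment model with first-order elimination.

447.4 mg

k = ln2 / t½ = 0.693147 / 29.0 = 0.02390 h⁻¹
CL = k × Vd = 0.02390 × 212 = 5.067 L/h
At steady state, Dose/τ = Css × CL.
Dose = Css × CL × τ = 5.66 × 5.067 × 15.6 = 447.4 mg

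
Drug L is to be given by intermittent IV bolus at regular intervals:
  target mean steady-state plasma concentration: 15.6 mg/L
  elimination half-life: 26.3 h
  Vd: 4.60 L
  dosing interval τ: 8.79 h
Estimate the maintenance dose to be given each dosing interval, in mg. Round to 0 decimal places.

k = ln2 / t½ = 0.693147 / 26.3 = 0.02636 h⁻¹
CL = k × Vd = 0.02636 × 4.60 = 0.1213 L/h
At steady state, Dose/τ = Css × CL.
Dose = Css × CL × τ = 15.6 × 0.1213 × 8.79 = 16.63 mg

17 mg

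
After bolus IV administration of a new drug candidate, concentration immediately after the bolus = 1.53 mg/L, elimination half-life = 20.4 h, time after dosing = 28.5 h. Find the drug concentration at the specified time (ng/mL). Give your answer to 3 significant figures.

k = ln2 / t½ = 0.693147 / 20.4 = 0.03398 h⁻¹
C = C₀ · e^(−k·t) = 1.530 × e^(−0.03398 × 28.5)
  = 1.530 × 0.3797 = 0.5809 mg/L
Convert: 0.5809 mg/L × 1000 = 580.9 ng/mL

581 ng/mL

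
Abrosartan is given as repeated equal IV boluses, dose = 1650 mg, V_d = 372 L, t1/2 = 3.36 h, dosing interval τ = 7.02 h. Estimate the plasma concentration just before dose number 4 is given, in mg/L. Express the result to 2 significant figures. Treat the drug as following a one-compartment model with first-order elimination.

C₀ per dose = Dose / Vd = 1650 / 372 = 4.435 mg/L
k = ln2 / t½ = 0.693147 / 3.36 = 0.2063 h⁻¹
Fraction remaining after one interval: r = e^(−kτ) = e^(−0.2063 × 7.02) = 0.2350
Before dose 4, 3 doses have been given (aged 1τ, 2τ, 3τ).
C_trough = C₀ × (r + r² + … + r^3) = C₀ × r(1−r^3)/(1−r)
        = 4.435 × 0.2350 × (1 − 0.01298) / (1 − 0.2350) = 1.345 mg/L

1.3 mg/L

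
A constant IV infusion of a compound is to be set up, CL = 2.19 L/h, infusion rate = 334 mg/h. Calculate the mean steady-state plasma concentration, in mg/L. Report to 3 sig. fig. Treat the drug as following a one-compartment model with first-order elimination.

153 mg/L

At steady state Css = R₀ / CL = 334 / 2.190 = 152.5 mg/L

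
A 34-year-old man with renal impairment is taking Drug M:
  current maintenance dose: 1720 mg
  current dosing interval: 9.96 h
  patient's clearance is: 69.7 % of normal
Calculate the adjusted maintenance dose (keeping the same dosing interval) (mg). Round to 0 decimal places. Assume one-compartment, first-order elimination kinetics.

To keep the same average steady-state level, dosing rate must scale with clearance.
CL ratio = 69.7 / 100 = 0.6970
New dose (same interval) = 1720 × 0.6970 = 1199 mg

1199 mg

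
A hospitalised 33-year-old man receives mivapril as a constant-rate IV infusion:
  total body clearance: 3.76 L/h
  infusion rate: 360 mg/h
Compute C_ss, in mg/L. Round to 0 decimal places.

At steady state Css = R₀ / CL = 360 / 3.760 = 95.74 mg/L

96 mg/L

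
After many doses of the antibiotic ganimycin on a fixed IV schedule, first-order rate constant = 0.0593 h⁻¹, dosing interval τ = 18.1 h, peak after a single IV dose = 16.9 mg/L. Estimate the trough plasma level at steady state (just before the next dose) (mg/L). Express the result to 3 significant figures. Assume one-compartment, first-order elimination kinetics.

e^(−kτ) = e^(−0.05930 × 18.1) = 0.3419
Accumulation ratio R = 1 / (1 − e^(−kτ)) = 1 / (1 − 0.3419) = 1.520
Steady-state trough = C₀ × R × e^(−kτ) = 16.9 × 1.520 × 0.3419 = 8.783 mg/L

8.78 mg/L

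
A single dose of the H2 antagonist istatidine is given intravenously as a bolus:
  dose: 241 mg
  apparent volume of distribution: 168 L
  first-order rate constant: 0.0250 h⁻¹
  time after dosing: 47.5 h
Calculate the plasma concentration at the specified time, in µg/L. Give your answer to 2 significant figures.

C₀ = Dose / Vd = 241.0 / 168 = 1.435 mg/L
C = C₀ · e^(−k·t) = 1.435 × e^(−0.02500 × 47.5)
  = 1.435 × 0.3050 = 0.4377 mg/L
Convert: 0.4377 mg/L × 1000 = 437.7 µg/L

440 µg/L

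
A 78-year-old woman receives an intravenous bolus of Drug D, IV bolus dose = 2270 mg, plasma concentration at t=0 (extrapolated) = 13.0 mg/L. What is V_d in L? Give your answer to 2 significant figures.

Vd = Dose / C₀ = 2270 / 13.0 = 174.6 L

170 L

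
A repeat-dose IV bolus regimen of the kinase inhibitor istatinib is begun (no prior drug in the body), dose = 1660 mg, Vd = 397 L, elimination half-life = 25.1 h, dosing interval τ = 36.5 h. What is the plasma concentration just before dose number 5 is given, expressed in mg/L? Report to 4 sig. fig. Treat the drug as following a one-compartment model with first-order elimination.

2.360 mg/L

C₀ per dose = Dose / Vd = 1660 / 397 = 4.181 mg/L
k = ln2 / t½ = 0.693147 / 25.1 = 0.02762 h⁻¹
Fraction remaining after one interval: r = e^(−kτ) = e^(−0.02762 × 36.5) = 0.3649
Before dose 5, 4 doses have been given (aged 1τ, 2τ, 3τ, 4τ).
C_trough = C₀ × (r + r² + … + r^4) = C₀ × r(1−r^4)/(1−r)
        = 4.181 × 0.3649 × (1 − 0.01773) / (1 − 0.3649) = 2.360 mg/L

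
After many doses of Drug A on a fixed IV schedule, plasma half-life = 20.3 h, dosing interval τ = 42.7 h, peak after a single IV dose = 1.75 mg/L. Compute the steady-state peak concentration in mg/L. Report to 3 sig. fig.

2.28 mg/L

k = ln2 / t½ = 0.693147 / 20.3 = 0.03415 h⁻¹
e^(−kτ) = e^(−0.03415 × 42.7) = 0.2327
Accumulation ratio R = 1 / (1 − e^(−kτ)) = 1 / (1 − 0.2327) = 1.303
Steady-state peak = C₀ × R = 1.75 × 1.303 = 2.280 mg/L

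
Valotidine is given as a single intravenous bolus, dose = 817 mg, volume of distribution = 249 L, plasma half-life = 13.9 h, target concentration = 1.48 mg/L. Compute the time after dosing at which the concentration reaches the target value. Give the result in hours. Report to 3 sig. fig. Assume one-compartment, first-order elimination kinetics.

C₀ = Dose / Vd = 817.0 / 249 = 3.281 mg/L
k = ln2 / t½ = 0.693147 / 13.9 = 0.04987 h⁻¹
t = ln(C₀ / C) / k = ln(3.281 / 1.48) / 0.04987
  = ln(2.217) / 0.04987 = 0.7962 / 0.04987 = 15.97 h

16.0 h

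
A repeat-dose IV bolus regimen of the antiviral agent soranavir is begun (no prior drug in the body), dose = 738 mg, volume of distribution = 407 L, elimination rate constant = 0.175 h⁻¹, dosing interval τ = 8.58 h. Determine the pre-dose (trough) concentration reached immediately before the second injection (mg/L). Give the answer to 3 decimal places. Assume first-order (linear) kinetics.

0.404 mg/L

C₀ per dose = Dose / Vd = 738 / 407 = 1.813 mg/L
Fraction remaining after one interval: r = e^(−kτ) = e^(−0.1750 × 8.58) = 0.2228
Before dose 2, 1 dose has been given (aged 1τ).
C_trough = C₀ × r = 1.813 × 0.2228 = 0.4039 mg/L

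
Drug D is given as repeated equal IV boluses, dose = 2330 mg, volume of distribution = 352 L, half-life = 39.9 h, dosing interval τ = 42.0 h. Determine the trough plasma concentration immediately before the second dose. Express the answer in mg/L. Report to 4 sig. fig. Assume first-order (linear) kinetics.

C₀ per dose = Dose / Vd = 2330 / 352 = 6.619 mg/L
k = ln2 / t½ = 0.693147 / 39.9 = 0.01737 h⁻¹
Fraction remaining after one interval: r = e^(−kτ) = e^(−0.01737 × 42.0) = 0.4821
Before dose 2, 1 dose has been given (aged 1τ).
C_trough = C₀ × r = 6.619 × 0.4821 = 3.191 mg/L

3.191 mg/L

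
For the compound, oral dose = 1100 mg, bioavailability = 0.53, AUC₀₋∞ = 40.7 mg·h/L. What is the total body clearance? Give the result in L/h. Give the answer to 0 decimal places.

CL = F·Dose / AUC = 0.53 × 1100 / 40.7 = 14.32 L/h

14 L/h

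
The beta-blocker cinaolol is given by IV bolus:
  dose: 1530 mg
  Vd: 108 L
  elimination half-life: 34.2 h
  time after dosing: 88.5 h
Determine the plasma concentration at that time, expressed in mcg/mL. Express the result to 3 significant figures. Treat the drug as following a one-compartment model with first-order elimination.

2.36 mcg/mL

C₀ = Dose / Vd = 1530 / 108 = 14.17 mg/L
k = ln2 / t½ = 0.693147 / 34.2 = 0.02027 h⁻¹
C = C₀ · e^(−k·t) = 14.17 × e^(−0.02027 × 88.5)
  = 14.17 × 0.1663 = 2.356 mg/L
(2.356 mg/L = 2.356 mcg/mL)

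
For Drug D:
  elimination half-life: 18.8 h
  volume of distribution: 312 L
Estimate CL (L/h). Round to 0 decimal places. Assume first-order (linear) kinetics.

12 L/h

k = ln2 / t½ = 0.693147 / 18.8 = 0.03687 h⁻¹
CL = k × Vd = 0.03687 × 312 = 11.50 L/h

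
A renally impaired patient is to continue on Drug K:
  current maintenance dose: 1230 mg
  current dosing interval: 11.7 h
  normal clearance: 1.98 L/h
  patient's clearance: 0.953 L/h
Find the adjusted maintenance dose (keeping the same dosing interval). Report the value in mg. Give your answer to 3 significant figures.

592 mg

To keep the same average steady-state level, dosing rate must scale with clearance.
CL ratio = 0.953 / 1.98 = 0.4813
New dose (same interval) = 1230 × 0.4813 = 592.0 mg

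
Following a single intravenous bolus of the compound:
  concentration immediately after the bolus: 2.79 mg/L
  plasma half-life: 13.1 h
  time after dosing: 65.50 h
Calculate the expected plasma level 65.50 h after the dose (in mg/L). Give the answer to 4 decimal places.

0.0872 mg/L

k = ln2 / t½ = 0.693147 / 13.1 = 0.05291 h⁻¹
t / t½ = 65.50 / 13.1 = 5 half-lives
C = C₀ × (1/2)^5 = 2.790 × 0.03125 = 0.08719 mg/L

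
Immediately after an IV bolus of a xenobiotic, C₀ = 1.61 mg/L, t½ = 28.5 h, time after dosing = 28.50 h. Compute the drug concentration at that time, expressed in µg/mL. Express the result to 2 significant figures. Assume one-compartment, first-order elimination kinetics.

k = ln2 / t½ = 0.693147 / 28.5 = 0.02432 h⁻¹
t / t½ = 28.50 / 28.5 = 1 half-lives
C = C₀ × (1/2)^1 = 1.610 × 0.5000 = 0.8050 mg/L
(0.8050 mg/L = 0.8050 µg/mL)

0.81 µg/mL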